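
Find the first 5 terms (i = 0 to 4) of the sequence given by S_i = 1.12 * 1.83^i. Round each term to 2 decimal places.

This is a geometric sequence.
i=0: S_0 = 1.12 * 1.83^0 = 1.12
i=1: S_1 = 1.12 * 1.83^1 ≈ 2.05
i=2: S_2 = 1.12 * 1.83^2 ≈ 3.75
i=3: S_3 = 1.12 * 1.83^3 ≈ 6.86
i=4: S_4 = 1.12 * 1.83^4 ≈ 12.56
The first 5 terms are: [1.12, 2.05, 3.75, 6.86, 12.56]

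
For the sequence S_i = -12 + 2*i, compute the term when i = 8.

S_8 = -12 + 2*8 = -12 + 16 = 4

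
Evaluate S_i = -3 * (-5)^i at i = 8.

S_8 = -3 * (-5)^8 = -3 * 390625 = -1171875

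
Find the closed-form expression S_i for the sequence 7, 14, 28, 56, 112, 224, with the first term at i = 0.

Check ratios: 14 / 7 = 2.0
Common ratio r = 2.
First term a = 7.
Formula: S_i = 7 * 2^i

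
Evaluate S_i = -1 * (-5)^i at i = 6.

S_6 = -1 * (-5)^6 = -1 * 15625 = -15625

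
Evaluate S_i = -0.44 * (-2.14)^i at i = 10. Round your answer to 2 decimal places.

S_10 = -0.44 * (-2.14)^10 ≈ -0.44 * 2014.363 ≈ -886.32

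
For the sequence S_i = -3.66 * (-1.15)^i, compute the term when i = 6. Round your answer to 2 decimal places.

S_6 = -3.66 * (-1.15)^6 ≈ -3.66 * 2.3131 ≈ -8.47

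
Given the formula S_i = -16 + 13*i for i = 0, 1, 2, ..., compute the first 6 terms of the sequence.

This is an arithmetic sequence.
i=0: S_0 = -16 + 13*0 = -16
i=1: S_1 = -16 + 13*1 = -3
i=2: S_2 = -16 + 13*2 = 10
i=3: S_3 = -16 + 13*3 = 23
i=4: S_4 = -16 + 13*4 = 36
i=5: S_5 = -16 + 13*5 = 49
The first 6 terms are: [-16, -3, 10, 23, 36, 49]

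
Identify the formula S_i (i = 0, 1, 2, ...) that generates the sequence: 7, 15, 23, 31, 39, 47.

Check differences: 15 - 7 = 8
23 - 15 = 8
Common difference d = 8.
First term a = 7.
Formula: S_i = 7 + 8*i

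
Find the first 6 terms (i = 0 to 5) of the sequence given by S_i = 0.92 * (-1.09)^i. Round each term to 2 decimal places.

This is a geometric sequence.
i=0: S_0 = 0.92 * (-1.09)^0 = 0.92
i=1: S_1 = 0.92 * (-1.09)^1 ≈ -1.0
i=2: S_2 = 0.92 * (-1.09)^2 ≈ 1.09
i=3: S_3 = 0.92 * (-1.09)^3 ≈ -1.19
i=4: S_4 = 0.92 * (-1.09)^4 ≈ 1.3
i=5: S_5 = 0.92 * (-1.09)^5 ≈ -1.42
The first 6 terms are: [0.92, -1.0, 1.09, -1.19, 1.3, -1.42]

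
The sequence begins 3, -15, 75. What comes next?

Ratios: -15 / 3 = -5.0
This is a geometric sequence with common ratio r = -5.
Next term = 75 * -5 = -375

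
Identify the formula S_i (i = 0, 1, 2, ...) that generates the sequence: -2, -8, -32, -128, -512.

Check ratios: -8 / -2 = 4.0
Common ratio r = 4.
First term a = -2.
Formula: S_i = -2 * 4^i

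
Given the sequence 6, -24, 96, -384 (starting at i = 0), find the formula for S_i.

Check ratios: -24 / 6 = -4.0
Common ratio r = -4.
First term a = 6.
Formula: S_i = 6 * (-4)^i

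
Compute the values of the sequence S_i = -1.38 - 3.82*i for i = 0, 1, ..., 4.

This is an arithmetic sequence.
i=0: S_0 = -1.38 + -3.82*0 = -1.38
i=1: S_1 = -1.38 + -3.82*1 = -5.2
i=2: S_2 = -1.38 + -3.82*2 = -9.02
i=3: S_3 = -1.38 + -3.82*3 = -12.84
i=4: S_4 = -1.38 + -3.82*4 = -16.66
The first 5 terms are: [-1.38, -5.2, -9.02, -12.84, -16.66]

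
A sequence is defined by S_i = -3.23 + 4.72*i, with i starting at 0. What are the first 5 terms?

This is an arithmetic sequence.
i=0: S_0 = -3.23 + 4.72*0 = -3.23
i=1: S_1 = -3.23 + 4.72*1 = 1.49
i=2: S_2 = -3.23 + 4.72*2 = 6.21
i=3: S_3 = -3.23 + 4.72*3 = 10.93
i=4: S_4 = -3.23 + 4.72*4 = 15.65
The first 5 terms are: [-3.23, 1.49, 6.21, 10.93, 15.65]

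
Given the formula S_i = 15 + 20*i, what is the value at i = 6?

S_6 = 15 + 20*6 = 15 + 120 = 135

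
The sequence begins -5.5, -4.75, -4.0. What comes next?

Differences: -4.75 - -5.5 = 0.75
This is an arithmetic sequence with common difference d = 0.75.
Next term = -4.0 + 0.75 = -3.25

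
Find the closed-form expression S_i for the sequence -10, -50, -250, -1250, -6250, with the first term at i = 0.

Check ratios: -50 / -10 = 5.0
Common ratio r = 5.
First term a = -10.
Formula: S_i = -10 * 5^i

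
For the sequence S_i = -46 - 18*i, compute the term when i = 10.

S_10 = -46 + -18*10 = -46 + -180 = -226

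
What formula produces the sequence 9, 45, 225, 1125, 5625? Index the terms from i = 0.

Check ratios: 45 / 9 = 5.0
Common ratio r = 5.
First term a = 9.
Formula: S_i = 9 * 5^i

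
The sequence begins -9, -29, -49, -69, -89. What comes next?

Differences: -29 - -9 = -20
This is an arithmetic sequence with common difference d = -20.
Next term = -89 + -20 = -109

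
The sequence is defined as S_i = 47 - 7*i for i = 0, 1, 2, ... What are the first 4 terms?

This is an arithmetic sequence.
i=0: S_0 = 47 + -7*0 = 47
i=1: S_1 = 47 + -7*1 = 40
i=2: S_2 = 47 + -7*2 = 33
i=3: S_3 = 47 + -7*3 = 26
The first 4 terms are: [47, 40, 33, 26]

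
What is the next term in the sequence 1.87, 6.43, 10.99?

Differences: 6.43 - 1.87 = 4.56
This is an arithmetic sequence with common difference d = 4.56.
Next term = 10.99 + 4.56 = 15.55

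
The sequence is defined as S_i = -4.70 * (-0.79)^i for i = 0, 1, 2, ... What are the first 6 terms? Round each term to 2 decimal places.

This is a geometric sequence.
i=0: S_0 = -4.7 * (-0.79)^0 = -4.7
i=1: S_1 = -4.7 * (-0.79)^1 ≈ 3.71
i=2: S_2 = -4.7 * (-0.79)^2 ≈ -2.93
i=3: S_3 = -4.7 * (-0.79)^3 ≈ 2.32
i=4: S_4 = -4.7 * (-0.79)^4 ≈ -1.83
i=5: S_5 = -4.7 * (-0.79)^5 ≈ 1.45
The first 6 terms are: [-4.7, 3.71, -2.93, 2.32, -1.83, 1.45]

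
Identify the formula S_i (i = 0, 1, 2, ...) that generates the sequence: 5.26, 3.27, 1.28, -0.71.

Check differences: 3.27 - 5.26 = -1.99
1.28 - 3.27 = -1.99
Common difference d = -1.99.
First term a = 5.26.
Formula: S_i = 5.26 - 1.99*i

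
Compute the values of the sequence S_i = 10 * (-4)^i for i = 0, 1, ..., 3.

This is a geometric sequence.
i=0: S_0 = 10 * (-4)^0 = 10
i=1: S_1 = 10 * (-4)^1 = -40
i=2: S_2 = 10 * (-4)^2 = 160
i=3: S_3 = 10 * (-4)^3 = -640
The first 4 terms are: [10, -40, 160, -640]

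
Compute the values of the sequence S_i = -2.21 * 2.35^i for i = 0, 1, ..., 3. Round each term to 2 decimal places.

This is a geometric sequence.
i=0: S_0 = -2.21 * 2.35^0 = -2.21
i=1: S_1 = -2.21 * 2.35^1 ≈ -5.19
i=2: S_2 = -2.21 * 2.35^2 ≈ -12.2
i=3: S_3 = -2.21 * 2.35^3 ≈ -28.68
The first 4 terms are: [-2.21, -5.19, -12.2, -28.68]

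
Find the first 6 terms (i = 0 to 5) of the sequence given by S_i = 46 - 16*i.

This is an arithmetic sequence.
i=0: S_0 = 46 + -16*0 = 46
i=1: S_1 = 46 + -16*1 = 30
i=2: S_2 = 46 + -16*2 = 14
i=3: S_3 = 46 + -16*3 = -2
i=4: S_4 = 46 + -16*4 = -18
i=5: S_5 = 46 + -16*5 = -34
The first 6 terms are: [46, 30, 14, -2, -18, -34]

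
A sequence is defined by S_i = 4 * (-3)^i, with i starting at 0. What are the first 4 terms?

This is a geometric sequence.
i=0: S_0 = 4 * (-3)^0 = 4
i=1: S_1 = 4 * (-3)^1 = -12
i=2: S_2 = 4 * (-3)^2 = 36
i=3: S_3 = 4 * (-3)^3 = -108
The first 4 terms are: [4, -12, 36, -108]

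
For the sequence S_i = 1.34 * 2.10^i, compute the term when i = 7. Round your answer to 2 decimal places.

S_7 = 1.34 * 2.1^7 ≈ 1.34 * 180.1089 ≈ 241.35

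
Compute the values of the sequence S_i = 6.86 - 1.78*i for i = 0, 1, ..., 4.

This is an arithmetic sequence.
i=0: S_0 = 6.86 + -1.78*0 = 6.86
i=1: S_1 = 6.86 + -1.78*1 = 5.08
i=2: S_2 = 6.86 + -1.78*2 = 3.3
i=3: S_3 = 6.86 + -1.78*3 = 1.52
i=4: S_4 = 6.86 + -1.78*4 = -0.26
The first 5 terms are: [6.86, 5.08, 3.3, 1.52, -0.26]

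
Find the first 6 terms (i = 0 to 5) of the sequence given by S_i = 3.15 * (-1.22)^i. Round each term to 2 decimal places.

This is a geometric sequence.
i=0: S_0 = 3.15 * (-1.22)^0 = 3.15
i=1: S_1 = 3.15 * (-1.22)^1 ≈ -3.84
i=2: S_2 = 3.15 * (-1.22)^2 ≈ 4.69
i=3: S_3 = 3.15 * (-1.22)^3 ≈ -5.72
i=4: S_4 = 3.15 * (-1.22)^4 ≈ 6.98
i=5: S_5 = 3.15 * (-1.22)^5 ≈ -8.51
The first 6 terms are: [3.15, -3.84, 4.69, -5.72, 6.98, -8.51]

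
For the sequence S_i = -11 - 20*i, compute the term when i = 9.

S_9 = -11 + -20*9 = -11 + -180 = -191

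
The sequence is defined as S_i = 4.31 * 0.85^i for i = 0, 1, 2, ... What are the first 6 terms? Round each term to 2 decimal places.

This is a geometric sequence.
i=0: S_0 = 4.31 * 0.85^0 = 4.31
i=1: S_1 = 4.31 * 0.85^1 ≈ 3.66
i=2: S_2 = 4.31 * 0.85^2 ≈ 3.11
i=3: S_3 = 4.31 * 0.85^3 ≈ 2.65
i=4: S_4 = 4.31 * 0.85^4 ≈ 2.25
i=5: S_5 = 4.31 * 0.85^5 ≈ 1.91
The first 6 terms are: [4.31, 3.66, 3.11, 2.65, 2.25, 1.91]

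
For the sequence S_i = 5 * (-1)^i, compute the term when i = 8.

S_8 = 5 * (-1)^8 = 5 * 1 = 5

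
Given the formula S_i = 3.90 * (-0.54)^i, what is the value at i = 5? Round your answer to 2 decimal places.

S_5 = 3.9 * (-0.54)^5 ≈ 3.9 * -0.0459 ≈ -0.18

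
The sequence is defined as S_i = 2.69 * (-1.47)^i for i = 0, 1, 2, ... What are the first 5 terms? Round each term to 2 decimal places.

This is a geometric sequence.
i=0: S_0 = 2.69 * (-1.47)^0 = 2.69
i=1: S_1 = 2.69 * (-1.47)^1 ≈ -3.95
i=2: S_2 = 2.69 * (-1.47)^2 ≈ 5.81
i=3: S_3 = 2.69 * (-1.47)^3 ≈ -8.54
i=4: S_4 = 2.69 * (-1.47)^4 ≈ 12.56
The first 5 terms are: [2.69, -3.95, 5.81, -8.54, 12.56]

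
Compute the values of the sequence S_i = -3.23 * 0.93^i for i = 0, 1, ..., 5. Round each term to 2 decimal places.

This is a geometric sequence.
i=0: S_0 = -3.23 * 0.93^0 = -3.23
i=1: S_1 = -3.23 * 0.93^1 ≈ -3.0
i=2: S_2 = -3.23 * 0.93^2 ≈ -2.79
i=3: S_3 = -3.23 * 0.93^3 ≈ -2.6
i=4: S_4 = -3.23 * 0.93^4 ≈ -2.42
i=5: S_5 = -3.23 * 0.93^5 ≈ -2.25
The first 6 terms are: [-3.23, -3.0, -2.79, -2.6, -2.42, -2.25]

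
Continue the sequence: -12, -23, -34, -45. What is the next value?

Differences: -23 - -12 = -11
This is an arithmetic sequence with common difference d = -11.
Next term = -45 + -11 = -56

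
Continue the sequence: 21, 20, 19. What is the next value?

Differences: 20 - 21 = -1
This is an arithmetic sequence with common difference d = -1.
Next term = 19 + -1 = 18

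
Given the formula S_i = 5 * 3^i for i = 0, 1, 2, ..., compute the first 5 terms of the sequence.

This is a geometric sequence.
i=0: S_0 = 5 * 3^0 = 5
i=1: S_1 = 5 * 3^1 = 15
i=2: S_2 = 5 * 3^2 = 45
i=3: S_3 = 5 * 3^3 = 135
i=4: S_4 = 5 * 3^4 = 405
The first 5 terms are: [5, 15, 45, 135, 405]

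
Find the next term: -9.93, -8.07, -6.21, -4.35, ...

Differences: -8.07 - -9.93 = 1.86
This is an arithmetic sequence with common difference d = 1.86.
Next term = -4.35 + 1.86 = -2.49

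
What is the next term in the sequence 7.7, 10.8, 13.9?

Differences: 10.8 - 7.7 = 3.1
This is an arithmetic sequence with common difference d = 3.1.
Next term = 13.9 + 3.1 = 17.0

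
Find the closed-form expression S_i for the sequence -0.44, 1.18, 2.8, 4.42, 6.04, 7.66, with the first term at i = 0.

Check differences: 1.18 - -0.44 = 1.62
2.8 - 1.18 = 1.62
Common difference d = 1.62.
First term a = -0.44.
Formula: S_i = -0.44 + 1.62*i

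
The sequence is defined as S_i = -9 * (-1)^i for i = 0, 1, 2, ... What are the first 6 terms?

This is a geometric sequence.
i=0: S_0 = -9 * (-1)^0 = -9
i=1: S_1 = -9 * (-1)^1 = 9
i=2: S_2 = -9 * (-1)^2 = -9
i=3: S_3 = -9 * (-1)^3 = 9
i=4: S_4 = -9 * (-1)^4 = -9
i=5: S_5 = -9 * (-1)^5 = 9
The first 6 terms are: [-9, 9, -9, 9, -9, 9]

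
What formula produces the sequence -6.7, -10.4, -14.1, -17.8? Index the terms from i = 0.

Check differences: -10.4 - -6.7 = -3.7
-14.1 - -10.4 = -3.7
Common difference d = -3.7.
First term a = -6.7.
Formula: S_i = -6.70 - 3.70*i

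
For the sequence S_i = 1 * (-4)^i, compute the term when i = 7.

S_7 = 1 * (-4)^7 = 1 * -16384 = -16384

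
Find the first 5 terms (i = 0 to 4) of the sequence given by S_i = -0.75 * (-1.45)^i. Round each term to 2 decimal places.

This is a geometric sequence.
i=0: S_0 = -0.75 * (-1.45)^0 = -0.75
i=1: S_1 = -0.75 * (-1.45)^1 ≈ 1.09
i=2: S_2 = -0.75 * (-1.45)^2 ≈ -1.58
i=3: S_3 = -0.75 * (-1.45)^3 ≈ 2.29
i=4: S_4 = -0.75 * (-1.45)^4 ≈ -3.32
The first 5 terms are: [-0.75, 1.09, -1.58, 2.29, -3.32]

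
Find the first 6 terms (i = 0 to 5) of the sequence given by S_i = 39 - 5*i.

This is an arithmetic sequence.
i=0: S_0 = 39 + -5*0 = 39
i=1: S_1 = 39 + -5*1 = 34
i=2: S_2 = 39 + -5*2 = 29
i=3: S_3 = 39 + -5*3 = 24
i=4: S_4 = 39 + -5*4 = 19
i=5: S_5 = 39 + -5*5 = 14
The first 6 terms are: [39, 34, 29, 24, 19, 14]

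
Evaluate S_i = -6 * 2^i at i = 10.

S_10 = -6 * 2^10 = -6 * 1024 = -6144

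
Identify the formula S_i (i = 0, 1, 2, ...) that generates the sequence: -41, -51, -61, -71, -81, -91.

Check differences: -51 - -41 = -10
-61 - -51 = -10
Common difference d = -10.
First term a = -41.
Formula: S_i = -41 - 10*i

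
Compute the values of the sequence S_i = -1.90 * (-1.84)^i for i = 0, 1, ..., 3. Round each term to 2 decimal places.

This is a geometric sequence.
i=0: S_0 = -1.9 * (-1.84)^0 = -1.9
i=1: S_1 = -1.9 * (-1.84)^1 ≈ 3.5
i=2: S_2 = -1.9 * (-1.84)^2 ≈ -6.43
i=3: S_3 = -1.9 * (-1.84)^3 ≈ 11.84
The first 4 terms are: [-1.9, 3.5, -6.43, 11.84]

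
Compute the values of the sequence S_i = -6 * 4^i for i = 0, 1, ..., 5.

This is a geometric sequence.
i=0: S_0 = -6 * 4^0 = -6
i=1: S_1 = -6 * 4^1 = -24
i=2: S_2 = -6 * 4^2 = -96
i=3: S_3 = -6 * 4^3 = -384
i=4: S_4 = -6 * 4^4 = -1536
i=5: S_5 = -6 * 4^5 = -6144
The first 6 terms are: [-6, -24, -96, -384, -1536, -6144]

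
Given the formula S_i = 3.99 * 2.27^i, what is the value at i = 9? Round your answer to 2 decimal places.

S_9 = 3.99 * 2.27^9 ≈ 3.99 * 1600.4154 ≈ 6385.66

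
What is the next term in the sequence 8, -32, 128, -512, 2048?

Ratios: -32 / 8 = -4.0
This is a geometric sequence with common ratio r = -4.
Next term = 2048 * -4 = -8192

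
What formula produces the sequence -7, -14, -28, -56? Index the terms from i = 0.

Check ratios: -14 / -7 = 2.0
Common ratio r = 2.
First term a = -7.
Formula: S_i = -7 * 2^i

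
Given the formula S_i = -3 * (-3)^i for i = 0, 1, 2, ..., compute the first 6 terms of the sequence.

This is a geometric sequence.
i=0: S_0 = -3 * (-3)^0 = -3
i=1: S_1 = -3 * (-3)^1 = 9
i=2: S_2 = -3 * (-3)^2 = -27
i=3: S_3 = -3 * (-3)^3 = 81
i=4: S_4 = -3 * (-3)^4 = -243
i=5: S_5 = -3 * (-3)^5 = 729
The first 6 terms are: [-3, 9, -27, 81, -243, 729]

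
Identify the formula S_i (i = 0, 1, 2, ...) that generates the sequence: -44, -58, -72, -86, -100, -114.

Check differences: -58 - -44 = -14
-72 - -58 = -14
Common difference d = -14.
First term a = -44.
Formula: S_i = -44 - 14*i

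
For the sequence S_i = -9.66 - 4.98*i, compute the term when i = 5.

S_5 = -9.66 + -4.98*5 = -9.66 + -24.9 = -34.56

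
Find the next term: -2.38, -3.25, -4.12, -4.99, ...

Differences: -3.25 - -2.38 = -0.87
This is an arithmetic sequence with common difference d = -0.87.
Next term = -4.99 + -0.87 = -5.86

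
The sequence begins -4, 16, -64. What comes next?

Ratios: 16 / -4 = -4.0
This is a geometric sequence with common ratio r = -4.
Next term = -64 * -4 = 256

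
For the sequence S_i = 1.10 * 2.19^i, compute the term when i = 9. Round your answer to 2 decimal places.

S_9 = 1.1 * 2.19^9 ≈ 1.1 * 1158.7694 ≈ 1274.65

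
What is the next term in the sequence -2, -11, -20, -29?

Differences: -11 - -2 = -9
This is an arithmetic sequence with common difference d = -9.
Next term = -29 + -9 = -38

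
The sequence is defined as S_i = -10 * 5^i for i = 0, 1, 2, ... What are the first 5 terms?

This is a geometric sequence.
i=0: S_0 = -10 * 5^0 = -10
i=1: S_1 = -10 * 5^1 = -50
i=2: S_2 = -10 * 5^2 = -250
i=3: S_3 = -10 * 5^3 = -1250
i=4: S_4 = -10 * 5^4 = -6250
The first 5 terms are: [-10, -50, -250, -1250, -6250]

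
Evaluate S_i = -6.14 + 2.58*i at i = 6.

S_6 = -6.14 + 2.58*6 = -6.14 + 15.48 = 9.34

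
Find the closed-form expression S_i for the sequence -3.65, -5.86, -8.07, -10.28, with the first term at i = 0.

Check differences: -5.86 - -3.65 = -2.21
-8.07 - -5.86 = -2.21
Common difference d = -2.21.
First term a = -3.65.
Formula: S_i = -3.65 - 2.21*i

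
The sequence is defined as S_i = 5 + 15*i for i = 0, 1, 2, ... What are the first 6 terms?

This is an arithmetic sequence.
i=0: S_0 = 5 + 15*0 = 5
i=1: S_1 = 5 + 15*1 = 20
i=2: S_2 = 5 + 15*2 = 35
i=3: S_3 = 5 + 15*3 = 50
i=4: S_4 = 5 + 15*4 = 65
i=5: S_5 = 5 + 15*5 = 80
The first 6 terms are: [5, 20, 35, 50, 65, 80]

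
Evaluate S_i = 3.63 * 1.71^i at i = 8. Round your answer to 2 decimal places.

S_8 = 3.63 * 1.71^8 ≈ 3.63 * 73.1087 ≈ 265.38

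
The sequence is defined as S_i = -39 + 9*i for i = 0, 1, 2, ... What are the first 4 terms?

This is an arithmetic sequence.
i=0: S_0 = -39 + 9*0 = -39
i=1: S_1 = -39 + 9*1 = -30
i=2: S_2 = -39 + 9*2 = -21
i=3: S_3 = -39 + 9*3 = -12
The first 4 terms are: [-39, -30, -21, -12]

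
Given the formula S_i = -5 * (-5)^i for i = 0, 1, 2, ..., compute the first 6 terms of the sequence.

This is a geometric sequence.
i=0: S_0 = -5 * (-5)^0 = -5
i=1: S_1 = -5 * (-5)^1 = 25
i=2: S_2 = -5 * (-5)^2 = -125
i=3: S_3 = -5 * (-5)^3 = 625
i=4: S_4 = -5 * (-5)^4 = -3125
i=5: S_5 = -5 * (-5)^5 = 15625
The first 6 terms are: [-5, 25, -125, 625, -3125, 15625]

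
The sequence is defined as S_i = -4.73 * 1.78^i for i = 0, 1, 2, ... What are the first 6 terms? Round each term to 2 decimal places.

This is a geometric sequence.
i=0: S_0 = -4.73 * 1.78^0 = -4.73
i=1: S_1 = -4.73 * 1.78^1 ≈ -8.42
i=2: S_2 = -4.73 * 1.78^2 ≈ -14.99
i=3: S_3 = -4.73 * 1.78^3 ≈ -26.68
i=4: S_4 = -4.73 * 1.78^4 ≈ -47.48
i=5: S_5 = -4.73 * 1.78^5 ≈ -84.52
The first 6 terms are: [-4.73, -8.42, -14.99, -26.68, -47.48, -84.52]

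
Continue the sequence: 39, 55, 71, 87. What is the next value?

Differences: 55 - 39 = 16
This is an arithmetic sequence with common difference d = 16.
Next term = 87 + 16 = 103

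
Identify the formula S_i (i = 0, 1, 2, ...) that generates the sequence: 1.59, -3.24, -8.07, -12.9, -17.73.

Check differences: -3.24 - 1.59 = -4.83
-8.07 - -3.24 = -4.83
Common difference d = -4.83.
First term a = 1.59.
Formula: S_i = 1.59 - 4.83*i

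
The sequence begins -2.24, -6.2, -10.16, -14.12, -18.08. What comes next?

Differences: -6.2 - -2.24 = -3.96
This is an arithmetic sequence with common difference d = -3.96.
Next term = -18.08 + -3.96 = -22.04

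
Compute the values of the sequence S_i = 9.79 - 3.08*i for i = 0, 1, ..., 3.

This is an arithmetic sequence.
i=0: S_0 = 9.79 + -3.08*0 = 9.79
i=1: S_1 = 9.79 + -3.08*1 = 6.71
i=2: S_2 = 9.79 + -3.08*2 = 3.63
i=3: S_3 = 9.79 + -3.08*3 = 0.55
The first 4 terms are: [9.79, 6.71, 3.63, 0.55]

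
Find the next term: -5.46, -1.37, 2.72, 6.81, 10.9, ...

Differences: -1.37 - -5.46 = 4.09
This is an arithmetic sequence with common difference d = 4.09.
Next term = 10.9 + 4.09 = 14.99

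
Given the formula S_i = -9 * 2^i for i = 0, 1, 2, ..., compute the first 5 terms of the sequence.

This is a geometric sequence.
i=0: S_0 = -9 * 2^0 = -9
i=1: S_1 = -9 * 2^1 = -18
i=2: S_2 = -9 * 2^2 = -36
i=3: S_3 = -9 * 2^3 = -72
i=4: S_4 = -9 * 2^4 = -144
The first 5 terms are: [-9, -18, -36, -72, -144]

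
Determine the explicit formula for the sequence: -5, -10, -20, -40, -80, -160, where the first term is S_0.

Check ratios: -10 / -5 = 2.0
Common ratio r = 2.
First term a = -5.
Formula: S_i = -5 * 2^i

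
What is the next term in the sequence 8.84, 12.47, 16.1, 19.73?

Differences: 12.47 - 8.84 = 3.63
This is an arithmetic sequence with common difference d = 3.63.
Next term = 19.73 + 3.63 = 23.36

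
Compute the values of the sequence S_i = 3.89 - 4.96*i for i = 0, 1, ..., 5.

This is an arithmetic sequence.
i=0: S_0 = 3.89 + -4.96*0 = 3.89
i=1: S_1 = 3.89 + -4.96*1 = -1.07
i=2: S_2 = 3.89 + -4.96*2 = -6.03
i=3: S_3 = 3.89 + -4.96*3 = -10.99
i=4: S_4 = 3.89 + -4.96*4 = -15.95
i=5: S_5 = 3.89 + -4.96*5 = -20.91
The first 6 terms are: [3.89, -1.07, -6.03, -10.99, -15.95, -20.91]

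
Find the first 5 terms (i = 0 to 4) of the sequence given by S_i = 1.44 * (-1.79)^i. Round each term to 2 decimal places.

This is a geometric sequence.
i=0: S_0 = 1.44 * (-1.79)^0 = 1.44
i=1: S_1 = 1.44 * (-1.79)^1 ≈ -2.58
i=2: S_2 = 1.44 * (-1.79)^2 ≈ 4.61
i=3: S_3 = 1.44 * (-1.79)^3 ≈ -8.26
i=4: S_4 = 1.44 * (-1.79)^4 ≈ 14.78
The first 5 terms are: [1.44, -2.58, 4.61, -8.26, 14.78]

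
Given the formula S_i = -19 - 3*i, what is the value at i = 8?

S_8 = -19 + -3*8 = -19 + -24 = -43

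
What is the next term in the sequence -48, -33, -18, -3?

Differences: -33 - -48 = 15
This is an arithmetic sequence with common difference d = 15.
Next term = -3 + 15 = 12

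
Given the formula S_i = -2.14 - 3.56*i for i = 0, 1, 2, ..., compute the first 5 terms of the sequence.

This is an arithmetic sequence.
i=0: S_0 = -2.14 + -3.56*0 = -2.14
i=1: S_1 = -2.14 + -3.56*1 = -5.7
i=2: S_2 = -2.14 + -3.56*2 = -9.26
i=3: S_3 = -2.14 + -3.56*3 = -12.82
i=4: S_4 = -2.14 + -3.56*4 = -16.38
The first 5 terms are: [-2.14, -5.7, -9.26, -12.82, -16.38]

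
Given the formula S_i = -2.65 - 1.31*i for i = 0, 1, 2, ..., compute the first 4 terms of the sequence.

This is an arithmetic sequence.
i=0: S_0 = -2.65 + -1.31*0 = -2.65
i=1: S_1 = -2.65 + -1.31*1 = -3.96
i=2: S_2 = -2.65 + -1.31*2 = -5.27
i=3: S_3 = -2.65 + -1.31*3 = -6.58
The first 4 terms are: [-2.65, -3.96, -5.27, -6.58]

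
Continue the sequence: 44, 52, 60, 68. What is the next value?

Differences: 52 - 44 = 8
This is an arithmetic sequence with common difference d = 8.
Next term = 68 + 8 = 76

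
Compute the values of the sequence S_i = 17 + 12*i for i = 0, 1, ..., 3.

This is an arithmetic sequence.
i=0: S_0 = 17 + 12*0 = 17
i=1: S_1 = 17 + 12*1 = 29
i=2: S_2 = 17 + 12*2 = 41
i=3: S_3 = 17 + 12*3 = 53
The first 4 terms are: [17, 29, 41, 53]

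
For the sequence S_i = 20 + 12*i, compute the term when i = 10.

S_10 = 20 + 12*10 = 20 + 120 = 140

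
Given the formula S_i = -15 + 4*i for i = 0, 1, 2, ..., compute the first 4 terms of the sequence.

This is an arithmetic sequence.
i=0: S_0 = -15 + 4*0 = -15
i=1: S_1 = -15 + 4*1 = -11
i=2: S_2 = -15 + 4*2 = -7
i=3: S_3 = -15 + 4*3 = -3
The first 4 terms are: [-15, -11, -7, -3]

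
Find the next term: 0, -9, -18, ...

Differences: -9 - 0 = -9
This is an arithmetic sequence with common difference d = -9.
Next term = -18 + -9 = -27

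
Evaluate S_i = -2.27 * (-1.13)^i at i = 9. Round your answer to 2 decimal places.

S_9 = -2.27 * (-1.13)^9 ≈ -2.27 * -3.004 ≈ 6.82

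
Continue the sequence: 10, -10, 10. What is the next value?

Ratios: -10 / 10 = -1.0
This is a geometric sequence with common ratio r = -1.
Next term = 10 * -1 = -10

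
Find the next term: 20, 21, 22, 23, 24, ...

Differences: 21 - 20 = 1
This is an arithmetic sequence with common difference d = 1.
Next term = 24 + 1 = 25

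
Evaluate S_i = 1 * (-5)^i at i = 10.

S_10 = 1 * (-5)^10 = 1 * 9765625 = 9765625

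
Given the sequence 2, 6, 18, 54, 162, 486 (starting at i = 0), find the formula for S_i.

Check ratios: 6 / 2 = 3.0
Common ratio r = 3.
First term a = 2.
Formula: S_i = 2 * 3^i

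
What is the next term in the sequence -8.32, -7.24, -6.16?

Differences: -7.24 - -8.32 = 1.08
This is an arithmetic sequence with common difference d = 1.08.
Next term = -6.16 + 1.08 = -5.08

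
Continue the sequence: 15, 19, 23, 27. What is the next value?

Differences: 19 - 15 = 4
This is an arithmetic sequence with common difference d = 4.
Next term = 27 + 4 = 31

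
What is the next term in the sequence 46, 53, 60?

Differences: 53 - 46 = 7
This is an arithmetic sequence with common difference d = 7.
Next term = 60 + 7 = 67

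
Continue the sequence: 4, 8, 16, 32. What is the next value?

Ratios: 8 / 4 = 2.0
This is a geometric sequence with common ratio r = 2.
Next term = 32 * 2 = 64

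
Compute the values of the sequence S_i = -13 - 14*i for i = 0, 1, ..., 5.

This is an arithmetic sequence.
i=0: S_0 = -13 + -14*0 = -13
i=1: S_1 = -13 + -14*1 = -27
i=2: S_2 = -13 + -14*2 = -41
i=3: S_3 = -13 + -14*3 = -55
i=4: S_4 = -13 + -14*4 = -69
i=5: S_5 = -13 + -14*5 = -83
The first 6 terms are: [-13, -27, -41, -55, -69, -83]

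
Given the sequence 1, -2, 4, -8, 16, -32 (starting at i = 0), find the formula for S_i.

Check ratios: -2 / 1 = -2.0
Common ratio r = -2.
First term a = 1.
Formula: S_i = 1 * (-2)^i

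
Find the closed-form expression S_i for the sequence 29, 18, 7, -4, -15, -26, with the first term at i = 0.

Check differences: 18 - 29 = -11
7 - 18 = -11
Common difference d = -11.
First term a = 29.
Formula: S_i = 29 - 11*i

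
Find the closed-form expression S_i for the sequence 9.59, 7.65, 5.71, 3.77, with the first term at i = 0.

Check differences: 7.65 - 9.59 = -1.94
5.71 - 7.65 = -1.94
Common difference d = -1.94.
First term a = 9.59.
Formula: S_i = 9.59 - 1.94*i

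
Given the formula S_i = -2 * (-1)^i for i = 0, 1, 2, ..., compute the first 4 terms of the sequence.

This is a geometric sequence.
i=0: S_0 = -2 * (-1)^0 = -2
i=1: S_1 = -2 * (-1)^1 = 2
i=2: S_2 = -2 * (-1)^2 = -2
i=3: S_3 = -2 * (-1)^3 = 2
The first 4 terms are: [-2, 2, -2, 2]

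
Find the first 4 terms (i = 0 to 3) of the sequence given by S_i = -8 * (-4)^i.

This is a geometric sequence.
i=0: S_0 = -8 * (-4)^0 = -8
i=1: S_1 = -8 * (-4)^1 = 32
i=2: S_2 = -8 * (-4)^2 = -128
i=3: S_3 = -8 * (-4)^3 = 512
The first 4 terms are: [-8, 32, -128, 512]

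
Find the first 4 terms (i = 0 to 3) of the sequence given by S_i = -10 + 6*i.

This is an arithmetic sequence.
i=0: S_0 = -10 + 6*0 = -10
i=1: S_1 = -10 + 6*1 = -4
i=2: S_2 = -10 + 6*2 = 2
i=3: S_3 = -10 + 6*3 = 8
The first 4 terms are: [-10, -4, 2, 8]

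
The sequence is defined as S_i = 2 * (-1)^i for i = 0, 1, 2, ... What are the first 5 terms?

This is a geometric sequence.
i=0: S_0 = 2 * (-1)^0 = 2
i=1: S_1 = 2 * (-1)^1 = -2
i=2: S_2 = 2 * (-1)^2 = 2
i=3: S_3 = 2 * (-1)^3 = -2
i=4: S_4 = 2 * (-1)^4 = 2
The first 5 terms are: [2, -2, 2, -2, 2]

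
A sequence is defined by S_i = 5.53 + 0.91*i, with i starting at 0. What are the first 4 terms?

This is an arithmetic sequence.
i=0: S_0 = 5.53 + 0.91*0 = 5.53
i=1: S_1 = 5.53 + 0.91*1 = 6.44
i=2: S_2 = 5.53 + 0.91*2 = 7.35
i=3: S_3 = 5.53 + 0.91*3 = 8.26
The first 4 terms are: [5.53, 6.44, 7.35, 8.26]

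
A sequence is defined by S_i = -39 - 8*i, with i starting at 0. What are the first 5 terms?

This is an arithmetic sequence.
i=0: S_0 = -39 + -8*0 = -39
i=1: S_1 = -39 + -8*1 = -47
i=2: S_2 = -39 + -8*2 = -55
i=3: S_3 = -39 + -8*3 = -63
i=4: S_4 = -39 + -8*4 = -71
The first 5 terms are: [-39, -47, -55, -63, -71]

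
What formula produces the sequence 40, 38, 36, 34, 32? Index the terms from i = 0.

Check differences: 38 - 40 = -2
36 - 38 = -2
Common difference d = -2.
First term a = 40.
Formula: S_i = 40 - 2*i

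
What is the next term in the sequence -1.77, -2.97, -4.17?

Differences: -2.97 - -1.77 = -1.2
This is an arithmetic sequence with common difference d = -1.2.
Next term = -4.17 + -1.2 = -5.37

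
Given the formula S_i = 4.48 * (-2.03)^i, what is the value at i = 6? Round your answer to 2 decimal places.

S_6 = 4.48 * (-2.03)^6 ≈ 4.48 * 69.9804 ≈ 313.51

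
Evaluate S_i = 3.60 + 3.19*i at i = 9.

S_9 = 3.6 + 3.19*9 = 3.6 + 28.71 = 32.31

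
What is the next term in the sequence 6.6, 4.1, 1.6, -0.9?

Differences: 4.1 - 6.6 = -2.5
This is an arithmetic sequence with common difference d = -2.5.
Next term = -0.9 + -2.5 = -3.4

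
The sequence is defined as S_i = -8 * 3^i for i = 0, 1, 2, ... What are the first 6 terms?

This is a geometric sequence.
i=0: S_0 = -8 * 3^0 = -8
i=1: S_1 = -8 * 3^1 = -24
i=2: S_2 = -8 * 3^2 = -72
i=3: S_3 = -8 * 3^3 = -216
i=4: S_4 = -8 * 3^4 = -648
i=5: S_5 = -8 * 3^5 = -1944
The first 6 terms are: [-8, -24, -72, -216, -648, -1944]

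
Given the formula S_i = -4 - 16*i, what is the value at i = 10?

S_10 = -4 + -16*10 = -4 + -160 = -164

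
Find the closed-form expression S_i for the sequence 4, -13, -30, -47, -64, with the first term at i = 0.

Check differences: -13 - 4 = -17
-30 - -13 = -17
Common difference d = -17.
First term a = 4.
Formula: S_i = 4 - 17*i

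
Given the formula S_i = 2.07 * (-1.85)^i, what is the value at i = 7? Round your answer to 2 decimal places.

S_7 = 2.07 * (-1.85)^7 ≈ 2.07 * -74.1655 ≈ -153.52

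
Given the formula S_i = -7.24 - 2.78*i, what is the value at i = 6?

S_6 = -7.24 + -2.78*6 = -7.24 + -16.68 = -23.92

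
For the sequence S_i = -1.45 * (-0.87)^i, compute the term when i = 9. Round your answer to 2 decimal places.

S_9 = -1.45 * (-0.87)^9 ≈ -1.45 * -0.2855 ≈ 0.41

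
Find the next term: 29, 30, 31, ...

Differences: 30 - 29 = 1
This is an arithmetic sequence with common difference d = 1.
Next term = 31 + 1 = 32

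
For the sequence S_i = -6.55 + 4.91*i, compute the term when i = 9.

S_9 = -6.55 + 4.91*9 = -6.55 + 44.19 = 37.64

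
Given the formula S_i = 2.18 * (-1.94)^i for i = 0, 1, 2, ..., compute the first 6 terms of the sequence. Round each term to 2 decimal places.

This is a geometric sequence.
i=0: S_0 = 2.18 * (-1.94)^0 = 2.18
i=1: S_1 = 2.18 * (-1.94)^1 ≈ -4.23
i=2: S_2 = 2.18 * (-1.94)^2 ≈ 8.2
i=3: S_3 = 2.18 * (-1.94)^3 ≈ -15.92
i=4: S_4 = 2.18 * (-1.94)^4 ≈ 30.88
i=5: S_5 = 2.18 * (-1.94)^5 ≈ -59.91
The first 6 terms are: [2.18, -4.23, 8.2, -15.92, 30.88, -59.91]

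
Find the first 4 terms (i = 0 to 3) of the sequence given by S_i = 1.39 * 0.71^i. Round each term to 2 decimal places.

This is a geometric sequence.
i=0: S_0 = 1.39 * 0.71^0 = 1.39
i=1: S_1 = 1.39 * 0.71^1 ≈ 0.99
i=2: S_2 = 1.39 * 0.71^2 ≈ 0.7
i=3: S_3 = 1.39 * 0.71^3 ≈ 0.5
The first 4 terms are: [1.39, 0.99, 0.7, 0.5]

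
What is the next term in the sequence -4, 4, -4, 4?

Ratios: 4 / -4 = -1.0
This is a geometric sequence with common ratio r = -1.
Next term = 4 * -1 = -4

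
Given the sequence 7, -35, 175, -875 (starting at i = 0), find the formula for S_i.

Check ratios: -35 / 7 = -5.0
Common ratio r = -5.
First term a = 7.
Formula: S_i = 7 * (-5)^i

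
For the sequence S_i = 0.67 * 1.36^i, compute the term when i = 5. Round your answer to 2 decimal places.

S_5 = 0.67 * 1.36^5 ≈ 0.67 * 4.6526 ≈ 3.12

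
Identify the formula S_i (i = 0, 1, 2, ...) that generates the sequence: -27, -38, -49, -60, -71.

Check differences: -38 - -27 = -11
-49 - -38 = -11
Common difference d = -11.
First term a = -27.
Formula: S_i = -27 - 11*i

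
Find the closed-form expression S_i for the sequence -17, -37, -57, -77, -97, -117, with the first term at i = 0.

Check differences: -37 - -17 = -20
-57 - -37 = -20
Common difference d = -20.
First term a = -17.
Formula: S_i = -17 - 20*i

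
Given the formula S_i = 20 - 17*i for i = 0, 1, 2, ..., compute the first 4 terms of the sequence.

This is an arithmetic sequence.
i=0: S_0 = 20 + -17*0 = 20
i=1: S_1 = 20 + -17*1 = 3
i=2: S_2 = 20 + -17*2 = -14
i=3: S_3 = 20 + -17*3 = -31
The first 4 terms are: [20, 3, -14, -31]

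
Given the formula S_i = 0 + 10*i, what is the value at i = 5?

S_5 = 0 + 10*5 = 0 + 50 = 50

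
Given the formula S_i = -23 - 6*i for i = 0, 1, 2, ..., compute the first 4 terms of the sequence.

This is an arithmetic sequence.
i=0: S_0 = -23 + -6*0 = -23
i=1: S_1 = -23 + -6*1 = -29
i=2: S_2 = -23 + -6*2 = -35
i=3: S_3 = -23 + -6*3 = -41
The first 4 terms are: [-23, -29, -35, -41]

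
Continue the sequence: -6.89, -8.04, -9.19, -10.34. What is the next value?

Differences: -8.04 - -6.89 = -1.15
This is an arithmetic sequence with common difference d = -1.15.
Next term = -10.34 + -1.15 = -11.49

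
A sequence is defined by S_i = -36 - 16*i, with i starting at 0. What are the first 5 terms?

This is an arithmetic sequence.
i=0: S_0 = -36 + -16*0 = -36
i=1: S_1 = -36 + -16*1 = -52
i=2: S_2 = -36 + -16*2 = -68
i=3: S_3 = -36 + -16*3 = -84
i=4: S_4 = -36 + -16*4 = -100
The first 5 terms are: [-36, -52, -68, -84, -100]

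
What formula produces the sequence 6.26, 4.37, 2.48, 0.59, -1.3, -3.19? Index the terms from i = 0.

Check differences: 4.37 - 6.26 = -1.89
2.48 - 4.37 = -1.89
Common difference d = -1.89.
First term a = 6.26.
Formula: S_i = 6.26 - 1.89*i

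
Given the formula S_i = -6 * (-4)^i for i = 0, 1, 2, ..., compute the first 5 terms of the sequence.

This is a geometric sequence.
i=0: S_0 = -6 * (-4)^0 = -6
i=1: S_1 = -6 * (-4)^1 = 24
i=2: S_2 = -6 * (-4)^2 = -96
i=3: S_3 = -6 * (-4)^3 = 384
i=4: S_4 = -6 * (-4)^4 = -1536
The first 5 terms are: [-6, 24, -96, 384, -1536]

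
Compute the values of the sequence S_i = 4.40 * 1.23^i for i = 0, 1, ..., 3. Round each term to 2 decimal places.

This is a geometric sequence.
i=0: S_0 = 4.4 * 1.23^0 = 4.4
i=1: S_1 = 4.4 * 1.23^1 ≈ 5.41
i=2: S_2 = 4.4 * 1.23^2 ≈ 6.66
i=3: S_3 = 4.4 * 1.23^3 ≈ 8.19
The first 4 terms are: [4.4, 5.41, 6.66, 8.19]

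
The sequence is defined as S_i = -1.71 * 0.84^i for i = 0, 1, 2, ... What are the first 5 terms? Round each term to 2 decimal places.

This is a geometric sequence.
i=0: S_0 = -1.71 * 0.84^0 = -1.71
i=1: S_1 = -1.71 * 0.84^1 ≈ -1.44
i=2: S_2 = -1.71 * 0.84^2 ≈ -1.21
i=3: S_3 = -1.71 * 0.84^3 ≈ -1.01
i=4: S_4 = -1.71 * 0.84^4 ≈ -0.85
The first 5 terms are: [-1.71, -1.44, -1.21, -1.01, -0.85]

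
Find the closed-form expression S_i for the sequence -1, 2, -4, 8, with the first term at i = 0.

Check ratios: 2 / -1 = -2.0
Common ratio r = -2.
First term a = -1.
Formula: S_i = -1 * (-2)^i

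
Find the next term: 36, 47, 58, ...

Differences: 47 - 36 = 11
This is an arithmetic sequence with common difference d = 11.
Next term = 58 + 11 = 69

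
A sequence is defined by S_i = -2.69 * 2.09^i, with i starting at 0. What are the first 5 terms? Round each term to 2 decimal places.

This is a geometric sequence.
i=0: S_0 = -2.69 * 2.09^0 = -2.69
i=1: S_1 = -2.69 * 2.09^1 ≈ -5.62
i=2: S_2 = -2.69 * 2.09^2 ≈ -11.75
i=3: S_3 = -2.69 * 2.09^3 ≈ -24.56
i=4: S_4 = -2.69 * 2.09^4 ≈ -51.33
The first 5 terms are: [-2.69, -5.62, -11.75, -24.56, -51.33]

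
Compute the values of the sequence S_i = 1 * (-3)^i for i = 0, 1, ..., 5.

This is a geometric sequence.
i=0: S_0 = 1 * (-3)^0 = 1
i=1: S_1 = 1 * (-3)^1 = -3
i=2: S_2 = 1 * (-3)^2 = 9
i=3: S_3 = 1 * (-3)^3 = -27
i=4: S_4 = 1 * (-3)^4 = 81
i=5: S_5 = 1 * (-3)^5 = -243
The first 6 terms are: [1, -3, 9, -27, 81, -243]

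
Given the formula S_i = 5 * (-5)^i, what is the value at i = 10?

S_10 = 5 * (-5)^10 = 5 * 9765625 = 48828125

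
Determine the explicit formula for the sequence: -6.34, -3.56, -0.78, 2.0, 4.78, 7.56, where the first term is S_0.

Check differences: -3.56 - -6.34 = 2.78
-0.78 - -3.56 = 2.78
Common difference d = 2.78.
First term a = -6.34.
Formula: S_i = -6.34 + 2.78*i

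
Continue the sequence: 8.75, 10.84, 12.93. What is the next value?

Differences: 10.84 - 8.75 = 2.09
This is an arithmetic sequence with common difference d = 2.09.
Next term = 12.93 + 2.09 = 15.02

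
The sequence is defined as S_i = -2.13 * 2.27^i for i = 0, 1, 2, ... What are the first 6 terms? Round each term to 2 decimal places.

This is a geometric sequence.
i=0: S_0 = -2.13 * 2.27^0 = -2.13
i=1: S_1 = -2.13 * 2.27^1 ≈ -4.84
i=2: S_2 = -2.13 * 2.27^2 ≈ -10.98
i=3: S_3 = -2.13 * 2.27^3 ≈ -24.91
i=4: S_4 = -2.13 * 2.27^4 ≈ -56.56
i=5: S_5 = -2.13 * 2.27^5 ≈ -128.38
The first 6 terms are: [-2.13, -4.84, -10.98, -24.91, -56.56, -128.38]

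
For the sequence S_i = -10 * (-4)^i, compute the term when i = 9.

S_9 = -10 * (-4)^9 = -10 * -262144 = 2621440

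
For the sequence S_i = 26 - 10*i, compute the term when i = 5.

S_5 = 26 + -10*5 = 26 + -50 = -24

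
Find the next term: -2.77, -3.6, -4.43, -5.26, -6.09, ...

Differences: -3.6 - -2.77 = -0.83
This is an arithmetic sequence with common difference d = -0.83.
Next term = -6.09 + -0.83 = -6.92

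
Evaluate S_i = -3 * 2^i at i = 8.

S_8 = -3 * 2^8 = -3 * 256 = -768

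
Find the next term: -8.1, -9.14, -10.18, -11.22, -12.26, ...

Differences: -9.14 - -8.1 = -1.04
This is an arithmetic sequence with common difference d = -1.04.
Next term = -12.26 + -1.04 = -13.3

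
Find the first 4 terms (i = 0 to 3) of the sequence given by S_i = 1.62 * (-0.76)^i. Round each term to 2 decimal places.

This is a geometric sequence.
i=0: S_0 = 1.62 * (-0.76)^0 = 1.62
i=1: S_1 = 1.62 * (-0.76)^1 ≈ -1.23
i=2: S_2 = 1.62 * (-0.76)^2 ≈ 0.94
i=3: S_3 = 1.62 * (-0.76)^3 ≈ -0.71
The first 4 terms are: [1.62, -1.23, 0.94, -0.71]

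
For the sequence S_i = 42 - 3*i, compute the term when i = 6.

S_6 = 42 + -3*6 = 42 + -18 = 24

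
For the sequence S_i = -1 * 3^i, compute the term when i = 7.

S_7 = -1 * 3^7 = -1 * 2187 = -2187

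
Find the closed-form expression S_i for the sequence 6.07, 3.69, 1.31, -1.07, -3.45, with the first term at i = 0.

Check differences: 3.69 - 6.07 = -2.38
1.31 - 3.69 = -2.38
Common difference d = -2.38.
First term a = 6.07.
Formula: S_i = 6.07 - 2.38*i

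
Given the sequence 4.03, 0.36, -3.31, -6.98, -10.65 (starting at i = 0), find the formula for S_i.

Check differences: 0.36 - 4.03 = -3.67
-3.31 - 0.36 = -3.67
Common difference d = -3.67.
First term a = 4.03.
Formula: S_i = 4.03 - 3.67*i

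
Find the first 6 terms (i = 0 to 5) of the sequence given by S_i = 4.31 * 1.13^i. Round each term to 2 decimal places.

This is a geometric sequence.
i=0: S_0 = 4.31 * 1.13^0 = 4.31
i=1: S_1 = 4.31 * 1.13^1 ≈ 4.87
i=2: S_2 = 4.31 * 1.13^2 ≈ 5.5
i=3: S_3 = 4.31 * 1.13^3 ≈ 6.22
i=4: S_4 = 4.31 * 1.13^4 ≈ 7.03
i=5: S_5 = 4.31 * 1.13^5 ≈ 7.94
The first 6 terms are: [4.31, 4.87, 5.5, 6.22, 7.03, 7.94]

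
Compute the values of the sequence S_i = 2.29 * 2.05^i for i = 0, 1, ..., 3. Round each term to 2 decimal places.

This is a geometric sequence.
i=0: S_0 = 2.29 * 2.05^0 = 2.29
i=1: S_1 = 2.29 * 2.05^1 ≈ 4.69
i=2: S_2 = 2.29 * 2.05^2 ≈ 9.62
i=3: S_3 = 2.29 * 2.05^3 ≈ 19.73
The first 4 terms are: [2.29, 4.69, 9.62, 19.73]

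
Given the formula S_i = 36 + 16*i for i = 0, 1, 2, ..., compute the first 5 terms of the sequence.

This is an arithmetic sequence.
i=0: S_0 = 36 + 16*0 = 36
i=1: S_1 = 36 + 16*1 = 52
i=2: S_2 = 36 + 16*2 = 68
i=3: S_3 = 36 + 16*3 = 84
i=4: S_4 = 36 + 16*4 = 100
The first 5 terms are: [36, 52, 68, 84, 100]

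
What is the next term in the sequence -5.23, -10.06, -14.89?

Differences: -10.06 - -5.23 = -4.83
This is an arithmetic sequence with common difference d = -4.83.
Next term = -14.89 + -4.83 = -19.72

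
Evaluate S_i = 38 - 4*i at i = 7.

S_7 = 38 + -4*7 = 38 + -28 = 10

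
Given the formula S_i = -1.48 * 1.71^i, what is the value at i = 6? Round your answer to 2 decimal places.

S_6 = -1.48 * 1.71^6 ≈ -1.48 * 25.0021 ≈ -37.0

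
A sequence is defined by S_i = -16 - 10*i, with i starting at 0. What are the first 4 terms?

This is an arithmetic sequence.
i=0: S_0 = -16 + -10*0 = -16
i=1: S_1 = -16 + -10*1 = -26
i=2: S_2 = -16 + -10*2 = -36
i=3: S_3 = -16 + -10*3 = -46
The first 4 terms are: [-16, -26, -36, -46]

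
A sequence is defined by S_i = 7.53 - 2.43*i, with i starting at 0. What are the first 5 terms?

This is an arithmetic sequence.
i=0: S_0 = 7.53 + -2.43*0 = 7.53
i=1: S_1 = 7.53 + -2.43*1 = 5.1
i=2: S_2 = 7.53 + -2.43*2 = 2.67
i=3: S_3 = 7.53 + -2.43*3 = 0.24
i=4: S_4 = 7.53 + -2.43*4 = -2.19
The first 5 terms are: [7.53, 5.1, 2.67, 0.24, -2.19]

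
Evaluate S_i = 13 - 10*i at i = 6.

S_6 = 13 + -10*6 = 13 + -60 = -47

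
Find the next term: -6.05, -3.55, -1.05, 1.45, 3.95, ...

Differences: -3.55 - -6.05 = 2.5
This is an arithmetic sequence with common difference d = 2.5.
Next term = 3.95 + 2.5 = 6.45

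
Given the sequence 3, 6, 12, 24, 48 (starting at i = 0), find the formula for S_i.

Check ratios: 6 / 3 = 2.0
Common ratio r = 2.
First term a = 3.
Formula: S_i = 3 * 2^i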